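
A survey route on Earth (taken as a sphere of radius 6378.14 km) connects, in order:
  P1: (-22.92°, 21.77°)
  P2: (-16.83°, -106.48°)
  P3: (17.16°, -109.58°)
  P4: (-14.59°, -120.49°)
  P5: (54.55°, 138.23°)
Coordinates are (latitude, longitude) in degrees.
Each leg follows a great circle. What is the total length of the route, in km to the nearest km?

Leg P1→P2: central angle 2.0187 rad, distance 12875.3 km.
Leg P2→P3: central angle 0.5956 rad, distance 3799.0 km.
Leg P3→P4: central angle 0.5851 rad, distance 3732.1 km.
Leg P4→P5: central angle 1.8912 rad, distance 12062.6 km.
Total: 12875.3 + 3799.0 + 3732.1 + 12062.6 ≈ 32469 km.

32469 km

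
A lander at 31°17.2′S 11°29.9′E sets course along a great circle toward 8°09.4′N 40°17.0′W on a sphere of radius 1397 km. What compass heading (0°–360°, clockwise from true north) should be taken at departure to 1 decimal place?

299.5°

Δλ = -51.782° = -0.9038 rad.
y = sin Δλ · cos φ₂ = (-0.7857)(0.9899) = -0.7777
x = cos φ₁ sin φ₂ − sin φ₁ cos φ₂ cos Δλ = (0.8546)(0.1419) − (-0.5193)(0.9899)(0.6187) = 0.4393
θ = atan2(y, x) = -60.54°; adding 360° gives 299.5°.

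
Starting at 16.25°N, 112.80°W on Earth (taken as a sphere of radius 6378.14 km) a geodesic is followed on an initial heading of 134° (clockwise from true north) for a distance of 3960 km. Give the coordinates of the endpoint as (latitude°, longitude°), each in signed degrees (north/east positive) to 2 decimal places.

Angular distance δ = d/R = 3960/6378.14 = 0.62087 rad; initial bearing θ = 2.3387 rad.
sin φ₂ = sin φ₁ cos δ + cos φ₁ sin δ cos θ = (0.2798)(0.8134) + (0.9600)(0.5817)(-0.6947) = -0.1604, so φ₂ = -9.23°.
Δλ = atan2(sin θ sin δ cos φ₁, cos δ − sin φ₁ sin φ₂) = atan2(0.4018, 0.8582) = 25.085°.
λ₂ = -112.800° + 25.085° = -87.72°.

-9.23°, -87.72°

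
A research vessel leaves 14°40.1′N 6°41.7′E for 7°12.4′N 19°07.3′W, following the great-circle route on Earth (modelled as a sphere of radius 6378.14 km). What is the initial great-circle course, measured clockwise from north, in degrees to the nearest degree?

256°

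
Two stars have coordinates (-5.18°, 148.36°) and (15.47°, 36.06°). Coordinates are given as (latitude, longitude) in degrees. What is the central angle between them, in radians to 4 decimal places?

With latitudes φ₁ = -5.180°, φ₂ = 15.470° and longitude difference Δλ = -112.300°:
cos c = sin φ₁ sin φ₂ + cos φ₁ cos φ₂ cos Δλ = (-0.0903)(0.2667) + (0.9959)(0.9638)(-0.3795) = -0.38830,
so c = arccos(-0.38830) = 1.96958 rad.
So the angular separation is 1.9696 rad.

1.9696 rad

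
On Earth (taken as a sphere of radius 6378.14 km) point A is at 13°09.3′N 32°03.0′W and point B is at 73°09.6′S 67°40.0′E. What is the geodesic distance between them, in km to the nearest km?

11732 km

Let φ₁ = 0.2296 rad, φ₂ = -1.2769 rad, and Δλ = 1.7404 rad.
cos c = sin φ₁ sin φ₂ + cos φ₁ cos φ₂ cos Δλ = (0.2276)(-0.9571) + (0.9738)(0.2897)(-0.1688) = -0.26544,
so c = arccos(-0.26544) = 1.83945 rad.
Distance = R·c = 6378.14 × 1.8395 ≈ 11732 km.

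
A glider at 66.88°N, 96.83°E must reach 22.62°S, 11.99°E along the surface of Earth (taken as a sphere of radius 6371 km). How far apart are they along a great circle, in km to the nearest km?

12090 km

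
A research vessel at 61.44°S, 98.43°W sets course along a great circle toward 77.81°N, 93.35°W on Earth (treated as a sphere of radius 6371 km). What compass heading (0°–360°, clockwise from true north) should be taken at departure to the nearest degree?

2°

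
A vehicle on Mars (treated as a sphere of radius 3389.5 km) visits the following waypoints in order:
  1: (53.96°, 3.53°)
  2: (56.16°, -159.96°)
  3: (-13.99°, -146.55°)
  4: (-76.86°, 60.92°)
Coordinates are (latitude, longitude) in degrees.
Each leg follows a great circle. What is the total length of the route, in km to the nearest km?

13478 km

Leg 1→2: central angle 1.2052 rad, distance 4085.1 km.
Leg 2→3: central angle 1.2400 rad, distance 4202.9 km.
Leg 3→4: central angle 1.5311 rad, distance 5189.6 km.
Total: 4085.1 + 4202.9 + 5189.6 ≈ 13478 km.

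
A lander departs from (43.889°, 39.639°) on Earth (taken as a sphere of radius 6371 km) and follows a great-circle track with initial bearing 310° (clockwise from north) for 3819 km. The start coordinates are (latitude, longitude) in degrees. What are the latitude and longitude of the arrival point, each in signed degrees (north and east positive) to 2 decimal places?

Angular distance δ = d/R = 3819/6371 = 0.59943 rad; initial bearing θ = 5.4105 rad.
sin φ₂ = sin φ₁ cos δ + cos φ₁ sin δ cos θ = (0.6933)(0.8257) + (0.7207)(0.5642)(0.6428) = 0.8337, so φ₂ = 56.49°.
Δλ = atan2(sin θ sin δ cos φ₁, cos δ − sin φ₁ sin φ₂) = atan2(-0.3115, 0.2476) = -51.512°.
λ₂ = 39.639° − 51.512° = -11.87°.

56.49°, -11.87°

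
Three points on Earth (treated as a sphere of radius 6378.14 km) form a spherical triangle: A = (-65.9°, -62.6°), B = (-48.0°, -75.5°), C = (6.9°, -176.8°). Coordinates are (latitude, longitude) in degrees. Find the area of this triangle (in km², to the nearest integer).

17278482 km²

Side lengths (central angles): a = 1.7920, b = 1.8503, c = 0.3341 rad; semiperimeter s = 1.9882.
By l'Huilier's theorem, tan(E/4) = √[tan(s/2) tan((s−a)/2) tan((s−b)/2) tan((s−c)/2)], giving spherical excess E = 0.4247 rad.
Area = E·R² = 0.4247 × (6378.14)² ≈ 17278482 km².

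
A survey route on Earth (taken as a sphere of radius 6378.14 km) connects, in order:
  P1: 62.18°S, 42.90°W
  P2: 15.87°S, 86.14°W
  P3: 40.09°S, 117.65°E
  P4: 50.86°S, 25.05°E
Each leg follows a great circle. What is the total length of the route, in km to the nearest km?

26340 km

Leg P1→P2: central angle 0.9657 rad, distance 6159.1 km.
Leg P2→P3: central angle 2.0912 rad, distance 13338.1 km.
Leg P3→P4: central angle 1.0729 rad, distance 6843.1 km.
Total: 6159.1 + 13338.1 + 6843.1 ≈ 26340 km.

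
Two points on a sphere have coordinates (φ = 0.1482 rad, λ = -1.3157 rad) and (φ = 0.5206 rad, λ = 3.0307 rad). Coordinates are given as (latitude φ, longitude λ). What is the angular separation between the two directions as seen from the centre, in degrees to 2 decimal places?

In radians: φ₁ = 0.1482, φ₂ = 0.5206, Δλ = -110.970° = -1.9368 rad.
Haversine: a = sin²(Δφ/2) + cos φ₁ cos φ₂ sin²(Δλ/2) = 0.0343 + (0.9890)(0.8675)(0.6789) = 0.61681.
Central angle c = 2·arcsin(√a) = 1.80659 rad.
So the angular separation is 103.51°.

103.51°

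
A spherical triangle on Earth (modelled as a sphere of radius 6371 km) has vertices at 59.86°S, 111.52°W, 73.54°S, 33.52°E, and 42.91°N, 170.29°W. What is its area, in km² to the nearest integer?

48206081 km²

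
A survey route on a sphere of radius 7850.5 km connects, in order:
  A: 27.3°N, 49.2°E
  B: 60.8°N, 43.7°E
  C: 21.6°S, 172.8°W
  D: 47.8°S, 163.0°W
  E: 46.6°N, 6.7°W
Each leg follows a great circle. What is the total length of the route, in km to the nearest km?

Leg A→B: central angle 0.5883 rad, distance 4618.4 km.
Leg B→C: central angle 2.3267 rad, distance 18266.1 km.
Leg C→D: central angle 0.4775 rad, distance 3748.6 km.
Leg D→E: central angle 2.8609 rad, distance 22459.3 km.
Total: 4618.4 + 18266.1 + 3748.6 + 22459.3 ≈ 49092 km.

49092 km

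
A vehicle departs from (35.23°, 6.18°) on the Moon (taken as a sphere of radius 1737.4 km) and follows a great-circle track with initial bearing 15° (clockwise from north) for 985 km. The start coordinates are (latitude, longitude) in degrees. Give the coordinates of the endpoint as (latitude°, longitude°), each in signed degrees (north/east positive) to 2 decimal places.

Angular distance δ = d/R = 985/1737.4 = 0.56694 rad; initial bearing θ = 0.2618 rad.
sin φ₂ = sin φ₁ cos δ + cos φ₁ sin δ cos θ = (0.5769)(0.8435) + (0.8168)(0.5371)(0.9659) = 0.9103, so φ₂ = 65.55°.
Δλ = atan2(sin θ sin δ cos φ₁, cos δ − sin φ₁ sin φ₂) = atan2(0.1135, 0.3184) = 19.626°.
λ₂ = 6.180° + 19.626° = 25.81°.

65.55°, 25.81°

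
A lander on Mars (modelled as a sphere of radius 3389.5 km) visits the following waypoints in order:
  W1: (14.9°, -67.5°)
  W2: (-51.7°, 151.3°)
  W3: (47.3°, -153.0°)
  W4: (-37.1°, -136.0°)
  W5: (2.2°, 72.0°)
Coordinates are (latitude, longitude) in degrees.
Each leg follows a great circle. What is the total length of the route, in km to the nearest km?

Leg W1→W2: central angle 2.3031 rad, distance 7806.3 km.
Leg W2→W3: central angle 1.9176 rad, distance 6499.7 km.
Leg W3→W4: central angle 1.4968 rad, distance 5073.3 km.
Leg W4→W5: central angle 2.3845 rad, distance 8082.4 km.
Total: 7806.3 + 6499.7 + 5073.3 + 8082.4 ≈ 27462 km.

27462 km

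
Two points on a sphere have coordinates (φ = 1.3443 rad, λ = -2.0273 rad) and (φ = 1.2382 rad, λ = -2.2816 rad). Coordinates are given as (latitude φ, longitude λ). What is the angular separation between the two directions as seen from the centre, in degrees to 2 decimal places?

In radians: φ₁ = 1.3443, φ₂ = 1.2382, Δλ = -14.570° = -0.2543 rad.
cos c = sin φ₁ sin φ₂ + cos φ₁ cos φ₂ cos Δλ = (0.9745)(0.9452) + (0.2246)(0.3265)(0.9678) = 0.99202,
so c = arccos(0.99202) = 0.12643 rad.
So the angular separation is 7.24°.

7.24°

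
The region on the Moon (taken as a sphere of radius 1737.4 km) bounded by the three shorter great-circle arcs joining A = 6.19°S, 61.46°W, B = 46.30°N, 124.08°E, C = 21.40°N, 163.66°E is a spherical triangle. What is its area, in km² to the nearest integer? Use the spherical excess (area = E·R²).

5587422 km²

Side lengths (central angles): a = 0.7081, b = 2.3357, c = 2.4366 rad; semiperimeter s = 2.7402.
By l'Huilier's theorem, tan(E/4) = √[tan(s/2) tan((s−a)/2) tan((s−b)/2) tan((s−c)/2)], giving spherical excess E = 1.8510 rad.
Area = E·R² = 1.8510 × (1737.4)² ≈ 5587422 km².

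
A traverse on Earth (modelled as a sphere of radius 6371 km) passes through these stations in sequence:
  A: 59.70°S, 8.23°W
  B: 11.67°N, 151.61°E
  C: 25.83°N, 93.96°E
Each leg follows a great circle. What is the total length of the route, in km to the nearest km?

Leg A→B: central angle 2.2633 rad, distance 14419.5 km.
Leg B→C: central angle 0.9766 rad, distance 6222.2 km.
Total: 14419.5 + 6222.2 ≈ 20642 km.

20642 km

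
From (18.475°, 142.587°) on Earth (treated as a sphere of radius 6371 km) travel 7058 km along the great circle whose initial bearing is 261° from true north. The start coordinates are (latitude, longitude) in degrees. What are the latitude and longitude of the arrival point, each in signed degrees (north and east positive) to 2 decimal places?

0.50°, 80.49°

Angular distance δ = d/R = 7058/6371 = 1.10783 rad; initial bearing θ = 4.5553 rad.
sin φ₂ = sin φ₁ cos δ + cos φ₁ sin δ cos θ = (0.3169)(0.4466) + (0.9485)(0.8947)(-0.1564) = 0.0088, so φ₂ = 0.50°.
Δλ = atan2(sin θ sin δ cos φ₁, cos δ − sin φ₁ sin φ₂) = atan2(-0.8382, 0.4438) = -62.098°.
λ₂ = 142.587° − 62.098° = 80.49°.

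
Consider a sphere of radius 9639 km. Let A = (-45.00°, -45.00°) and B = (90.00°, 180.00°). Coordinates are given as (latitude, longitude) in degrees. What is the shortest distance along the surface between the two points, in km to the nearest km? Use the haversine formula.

22711 km

With latitudes φ₁ = -45.000°, φ₂ = 90.000° and longitude difference Δλ = -135.000°:
Haversine: a = sin²(Δφ/2) + cos φ₁ cos φ₂ sin²(Δλ/2) = 0.8536 + (0.7071)(0.0000)(0.8536) = 0.85355.
Central angle c = 2·arcsin(√a) = 2.35619 rad.
Distance = R·c = 9639 × 2.3562 ≈ 22711 km.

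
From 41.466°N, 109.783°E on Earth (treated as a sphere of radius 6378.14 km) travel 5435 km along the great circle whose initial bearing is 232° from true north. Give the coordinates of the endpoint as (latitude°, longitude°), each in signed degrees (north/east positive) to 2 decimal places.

5.09°, 73.24°

Angular distance δ = d/R = 5435/6378.14 = 0.85213 rad; initial bearing θ = 4.0492 rad.
sin φ₂ = sin φ₁ cos δ + cos φ₁ sin δ cos θ = (0.6622)(0.6584) + (0.7493)(0.7527)(-0.6157) = 0.0887, so φ₂ = 5.09°.
Δλ = atan2(sin θ sin δ cos φ₁, cos δ − sin φ₁ sin φ₂) = atan2(-0.4445, 0.5996) = -36.546°.
λ₂ = 109.783° − 36.546° = 73.24°.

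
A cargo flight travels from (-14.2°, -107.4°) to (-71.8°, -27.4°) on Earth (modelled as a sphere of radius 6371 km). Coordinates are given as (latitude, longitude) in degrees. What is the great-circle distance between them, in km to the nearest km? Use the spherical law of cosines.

Let φ₁ = -0.2478 rad, φ₂ = -1.2531 rad, and Δλ = 1.3963 rad.
cos c = sin φ₁ sin φ₂ + cos φ₁ cos φ₂ cos Δλ = (-0.2453)(-0.9500) + (0.9694)(0.3123)(0.1736) = 0.28561,
so c = arccos(0.28561) = 1.28115 rad.
Distance = R·c = 6371 × 1.2811 ≈ 8162 km.

8162 km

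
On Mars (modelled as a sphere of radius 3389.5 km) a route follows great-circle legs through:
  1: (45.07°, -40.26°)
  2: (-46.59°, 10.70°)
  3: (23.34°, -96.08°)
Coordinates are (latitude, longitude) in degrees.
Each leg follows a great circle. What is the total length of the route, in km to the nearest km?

13019 km

Leg 1→2: central angle 1.7810 rad, distance 6036.5 km.
Leg 2→3: central angle 2.0601 rad, distance 6982.6 km.
Total: 6036.5 + 6982.6 ≈ 13019 km.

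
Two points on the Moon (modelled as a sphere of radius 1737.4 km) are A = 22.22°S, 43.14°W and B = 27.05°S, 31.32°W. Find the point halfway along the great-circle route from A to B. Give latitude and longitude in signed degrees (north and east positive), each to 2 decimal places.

The central angle between A and B is δ = 0.2055 rad.
With f = 0.5, the slerp weights are sin((1−f)δ)/sin δ = 0.5027 and sin(fδ)/sin δ = 0.5027.
Weighted sum of the unit vectors: (0.5027)·(0.6755,-0.6330,-0.3782) + (0.5027)·(0.7608,-0.4630,-0.4548) = (0.7220, -0.5509, -0.4187).
Converting back: φ = atan2(z, √(x²+y²)) = -24.75°, λ = atan2(y, x) = -37.34°.

-24.75°, -37.34°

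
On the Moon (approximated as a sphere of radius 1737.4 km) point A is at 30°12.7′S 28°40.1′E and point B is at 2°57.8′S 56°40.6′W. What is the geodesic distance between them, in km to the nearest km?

In radians: φ₁ = -0.5273, φ₂ = -0.0517, Δλ = -85.345° = -1.4896 rad.
cos c = sin φ₁ sin φ₂ + cos φ₁ cos φ₂ cos Δλ = (-0.5032)(-0.0517) + (0.8642)(0.9987)(0.0812) = 0.09605,
so c = arccos(0.09605) = 1.47460 rad.
Distance = R·c = 1737.4 × 1.4746 ≈ 2562 km.

2562 km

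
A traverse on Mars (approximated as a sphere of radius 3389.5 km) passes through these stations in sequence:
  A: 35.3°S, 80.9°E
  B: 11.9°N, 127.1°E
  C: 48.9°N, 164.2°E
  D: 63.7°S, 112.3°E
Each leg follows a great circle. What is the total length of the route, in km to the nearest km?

13730 km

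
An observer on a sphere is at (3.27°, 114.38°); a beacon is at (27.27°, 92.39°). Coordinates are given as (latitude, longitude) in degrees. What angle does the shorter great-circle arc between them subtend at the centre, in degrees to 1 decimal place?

31.9°

Let φ₁ = 0.0571 rad, φ₂ = 0.4760 rad, and Δλ = -0.3838 rad.
Haversine: a = sin²(Δφ/2) + cos φ₁ cos φ₂ sin²(Δλ/2) = 0.0432 + (0.9984)(0.8889)(0.0364) = 0.07551.
Central angle c = 2·arcsin(√a) = 0.55673 rad.
So the angular separation is 31.9°.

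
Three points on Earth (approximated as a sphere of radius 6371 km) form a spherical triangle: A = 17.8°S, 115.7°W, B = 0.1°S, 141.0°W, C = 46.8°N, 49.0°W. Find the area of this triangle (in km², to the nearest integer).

21387706 km²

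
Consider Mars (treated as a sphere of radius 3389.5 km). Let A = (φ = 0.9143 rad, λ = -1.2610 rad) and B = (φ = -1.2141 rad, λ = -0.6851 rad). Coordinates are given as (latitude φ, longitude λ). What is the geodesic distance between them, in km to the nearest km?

Let φ₁ = 0.9143 rad, φ₂ = -1.2141 rad, and Δλ = 0.5759 rad.
cos c = sin φ₁ sin φ₂ + cos φ₁ cos φ₂ cos Δλ = (0.7921)(-0.9371) + (0.6103)(0.3492)(0.8387) = -0.56353,
so c = arccos(-0.56353) = 2.16945 rad.
Distance = R·c = 3389.5 × 2.1694 ≈ 7353 km.

7353 km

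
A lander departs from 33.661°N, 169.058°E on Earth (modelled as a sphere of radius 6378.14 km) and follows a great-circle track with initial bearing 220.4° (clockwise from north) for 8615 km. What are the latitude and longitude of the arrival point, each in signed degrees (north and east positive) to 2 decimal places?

Angular distance δ = d/R = 8615/6378.14 = 1.35071 rad; initial bearing θ = 3.8467 rad.
sin φ₂ = sin φ₁ cos δ + cos φ₁ sin δ cos θ = (0.5543)(0.2183) + (0.8323)(0.9759)(-0.7615) = -0.4976, so φ₂ = -29.84°.
Δλ = atan2(sin θ sin δ cos φ₁, cos δ − sin φ₁ sin φ₂) = atan2(-0.5264, 0.4941) = -46.815°.
λ₂ = 169.058° − 46.815° = 122.24°.

-29.84°, 122.24°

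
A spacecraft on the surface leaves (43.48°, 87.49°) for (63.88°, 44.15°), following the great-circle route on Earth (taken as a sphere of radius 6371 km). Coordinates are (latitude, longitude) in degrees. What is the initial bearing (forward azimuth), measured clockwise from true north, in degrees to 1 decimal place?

325.0°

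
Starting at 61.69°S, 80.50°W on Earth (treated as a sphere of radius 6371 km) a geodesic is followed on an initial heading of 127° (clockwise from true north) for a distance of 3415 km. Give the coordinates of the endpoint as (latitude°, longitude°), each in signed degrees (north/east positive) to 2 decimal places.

-64.51°, -9.08°

Angular distance δ = d/R = 3415/6371 = 0.53602 rad; initial bearing θ = 2.2166 rad.
sin φ₂ = sin φ₁ cos δ + cos φ₁ sin δ cos θ = (-0.8804)(0.8597) + (0.4742)(0.5107)(-0.6018) = -0.9027, so φ₂ = -64.51°.
Δλ = atan2(sin θ sin δ cos φ₁, cos δ − sin φ₁ sin φ₂) = atan2(0.1934, 0.0650) = 71.417°.
λ₂ = -80.500° + 71.417° = -9.08°.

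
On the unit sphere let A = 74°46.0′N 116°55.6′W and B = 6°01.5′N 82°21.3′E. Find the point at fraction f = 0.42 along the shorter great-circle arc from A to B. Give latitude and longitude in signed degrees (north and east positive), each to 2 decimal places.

The central angle between A and B is δ = 1.7167 rad.
With f = 0.42, the slerp weights are sin((1−f)δ)/sin δ = 0.8481 and sin(fδ)/sin δ = 0.6672.
Weighted sum of the unit vectors: (0.8481)·(-0.1190,-0.2343,0.9649) + (0.6672)·(0.1323,0.9856,0.1050) = (-0.0126, 0.4590, 0.8884).
Converting back: φ = atan2(z, √(x²+y²)) = 62.67°, λ = atan2(y, x) = 91.58°.

62.67°, 91.58°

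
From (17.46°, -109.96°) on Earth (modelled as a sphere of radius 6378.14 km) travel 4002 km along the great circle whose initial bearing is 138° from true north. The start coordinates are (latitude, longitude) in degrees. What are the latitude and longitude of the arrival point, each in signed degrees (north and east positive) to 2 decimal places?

Angular distance δ = d/R = 4002/6378.14 = 0.62746 rad; initial bearing θ = 2.4086 rad.
sin φ₂ = sin φ₁ cos δ + cos φ₁ sin δ cos θ = (0.3000)(0.8095) + (0.9539)(0.5871)(-0.7431) = -0.1733, so φ₂ = -9.98°.
Δλ = atan2(sin θ sin δ cos φ₁, cos δ − sin φ₁ sin φ₂) = atan2(0.3747, 0.8615) = 23.508°.
λ₂ = -109.960° + 23.508° = -86.45°.

-9.98°, -86.45°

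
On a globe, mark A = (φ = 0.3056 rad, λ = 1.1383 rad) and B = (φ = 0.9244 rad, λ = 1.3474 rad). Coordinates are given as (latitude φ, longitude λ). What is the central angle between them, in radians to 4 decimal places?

With latitudes φ₁ = 17.510°, φ₂ = 52.964° and longitude difference Δλ = 11.981°:
cos c = sin φ₁ sin φ₂ + cos φ₁ cos φ₂ cos Δλ = (0.3009)(0.7983) + (0.9537)(0.6023)(0.9782) = 0.80206,
so c = arccos(0.80206) = 0.64005 rad.
So the angular separation is 0.6401 rad.

0.6401 rad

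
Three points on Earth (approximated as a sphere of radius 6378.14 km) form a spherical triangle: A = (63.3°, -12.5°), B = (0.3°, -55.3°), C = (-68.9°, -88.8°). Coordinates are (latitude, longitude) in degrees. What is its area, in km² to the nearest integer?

10484017 km²

Side lengths (central angles): a = 1.2710, b = 2.4901, c = 1.2299 rad; semiperimeter s = 2.4955.
By l'Huilier's theorem, tan(E/4) = √[tan(s/2) tan((s−a)/2) tan((s−b)/2) tan((s−c)/2)], giving spherical excess E = 0.2577 rad.
Area = E·R² = 0.2577 × (6378.14)² ≈ 10484017 km².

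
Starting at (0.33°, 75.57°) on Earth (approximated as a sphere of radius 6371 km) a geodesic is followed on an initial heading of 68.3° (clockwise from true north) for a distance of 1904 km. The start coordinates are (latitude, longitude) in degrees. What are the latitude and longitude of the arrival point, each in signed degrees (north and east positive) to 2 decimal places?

6.57°, 91.55°

Angular distance δ = d/R = 1904/6371 = 0.29885 rad; initial bearing θ = 1.1921 rad.
sin φ₂ = sin φ₁ cos δ + cos φ₁ sin δ cos θ = (0.0058)(0.9557) + (1.0000)(0.2944)(0.3697) = 0.1144, so φ₂ = 6.57°.
Δλ = atan2(sin θ sin δ cos φ₁, cos δ − sin φ₁ sin φ₂) = atan2(0.2736, 0.9550) = 15.984°.
λ₂ = 75.570° + 15.984° = 91.55°.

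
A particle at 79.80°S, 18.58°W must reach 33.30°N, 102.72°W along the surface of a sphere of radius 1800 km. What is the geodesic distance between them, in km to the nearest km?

3823 km

Let φ₁ = -1.3928 rad, φ₂ = 0.5812 rad, and Δλ = -1.4685 rad.
cos c = sin φ₁ sin φ₂ + cos φ₁ cos φ₂ cos Δλ = (-0.9842)(0.5490) + (0.1771)(0.8358)(0.1021) = -0.52523,
so c = arccos(-0.52523) = 2.12379 rad.
Distance = R·c = 1800 × 2.1238 ≈ 3823 km.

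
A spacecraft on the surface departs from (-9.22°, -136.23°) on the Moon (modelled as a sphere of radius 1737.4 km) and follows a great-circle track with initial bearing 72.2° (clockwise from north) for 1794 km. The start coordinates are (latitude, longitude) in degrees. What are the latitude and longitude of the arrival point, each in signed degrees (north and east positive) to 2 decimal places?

Angular distance δ = d/R = 1794/1737.4 = 1.03258 rad; initial bearing θ = 1.2601 rad.
sin φ₂ = sin φ₁ cos δ + cos φ₁ sin δ cos θ = (-0.1602)(0.5126) + (0.9871)(0.8586)(0.3057) = 0.1770, so φ₂ = 10.19°.
Δλ = atan2(sin θ sin δ cos φ₁, cos δ − sin φ₁ sin φ₂) = atan2(0.8070, 0.5410) = 56.163°.
λ₂ = -136.230° + 56.163° = -80.07°.

10.19°, -80.07°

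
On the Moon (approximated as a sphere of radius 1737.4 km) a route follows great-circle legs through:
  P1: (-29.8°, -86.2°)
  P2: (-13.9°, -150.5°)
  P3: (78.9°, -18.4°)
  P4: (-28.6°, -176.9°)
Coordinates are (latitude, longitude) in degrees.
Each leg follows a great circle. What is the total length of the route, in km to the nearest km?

Leg P1→P2: central angle 1.0648 rad, distance 1850.0 km.
Leg P2→P3: central angle 1.9402 rad, distance 3370.8 km.
Leg P3→P4: central angle 2.2485 rad, distance 3906.5 km.
Total: 1850.0 + 3370.8 + 3906.5 ≈ 9127 km.

9127 km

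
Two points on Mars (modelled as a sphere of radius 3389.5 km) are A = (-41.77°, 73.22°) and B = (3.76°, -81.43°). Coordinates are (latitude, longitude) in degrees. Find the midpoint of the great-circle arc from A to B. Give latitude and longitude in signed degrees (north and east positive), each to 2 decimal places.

-52.86°, -36.83°

The central angle between A and B is δ = 2.3692 rad.
With f = 0.5, the slerp weights are sin((1−f)δ)/sin δ = 1.3274 and sin(fδ)/sin δ = 1.3274.
Weighted sum of the unit vectors: (1.3274)·(0.2153,0.7141,-0.6661) + (1.3274)·(0.1487,-0.9867,0.0656) = (0.4832, -0.3619, -0.7972).
Converting back: φ = atan2(z, √(x²+y²)) = -52.86°, λ = atan2(y, x) = -36.83°.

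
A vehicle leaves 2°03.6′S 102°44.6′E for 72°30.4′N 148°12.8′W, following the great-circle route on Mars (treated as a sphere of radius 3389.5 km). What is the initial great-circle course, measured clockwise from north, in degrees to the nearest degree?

17°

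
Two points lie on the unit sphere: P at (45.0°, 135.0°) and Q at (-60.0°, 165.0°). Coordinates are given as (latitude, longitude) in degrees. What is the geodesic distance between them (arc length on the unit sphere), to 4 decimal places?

1.8820

Let φ₁ = 0.7854 rad, φ₂ = -1.0472 rad, and Δλ = 0.5236 rad.
cos c = sin φ₁ sin φ₂ + cos φ₁ cos φ₂ cos Δλ = (0.7071)(-0.8660) + (0.7071)(0.5000)(0.8660) = -0.30619,
so c = arccos(-0.30619) = 1.88198 rad.
On the unit sphere the arc length equals the central angle: 1.8820.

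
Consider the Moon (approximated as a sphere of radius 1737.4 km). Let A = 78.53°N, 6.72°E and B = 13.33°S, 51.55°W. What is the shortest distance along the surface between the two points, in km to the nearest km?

With latitudes φ₁ = 78.530°, φ₂ = -13.330° and longitude difference Δλ = -58.270°:
Haversine: a = sin²(Δφ/2) + cos φ₁ cos φ₂ sin²(Δλ/2) = 0.5162 + (0.1989)(0.9731)(0.2370) = 0.56210.
Central angle c = 2·arcsin(√a) = 1.69531 rad.
Distance = R·c = 1737.4 × 1.6953 ≈ 2945 km.

2945 km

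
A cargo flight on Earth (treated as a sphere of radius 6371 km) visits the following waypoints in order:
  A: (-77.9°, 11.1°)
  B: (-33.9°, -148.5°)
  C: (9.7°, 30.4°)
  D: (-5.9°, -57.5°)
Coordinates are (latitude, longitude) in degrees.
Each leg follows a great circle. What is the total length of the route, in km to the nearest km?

Leg A→B: central angle 1.1785 rad, distance 7508.4 km.
Leg B→C: central angle 2.7189 rad, distance 17321.8 km.
Leg C→D: central angle 1.5522 rad, distance 9889.0 km.
Total: 7508.4 + 17321.8 + 9889.0 ≈ 34719 km.

34719 km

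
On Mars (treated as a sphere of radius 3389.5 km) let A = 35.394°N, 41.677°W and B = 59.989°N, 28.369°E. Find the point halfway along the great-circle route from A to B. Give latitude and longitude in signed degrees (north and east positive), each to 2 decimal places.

Central angle δ = 0.8754 rad. Interpolating on the sphere with fraction f = 0.5:
P = [sin((1−f)δ)·A + sin(fδ)·B] / sin δ = 0.5520·A + 0.5520·B in Cartesian coordinates,
giving P = (0.5791, -0.1680, 0.7978), i.e. latitude 52.92°, longitude -16.18°.

52.92°, -16.18°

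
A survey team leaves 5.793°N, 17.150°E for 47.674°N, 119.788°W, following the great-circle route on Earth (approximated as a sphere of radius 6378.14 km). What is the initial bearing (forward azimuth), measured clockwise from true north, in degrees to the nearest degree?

Δλ = -136.938° = -2.3900 rad.
y = sin Δλ · cos φ₂ = (-0.6828)(0.6733) = -0.4598
x = cos φ₁ sin φ₂ − sin φ₁ cos φ₂ cos Δλ = (0.9949)(0.7393) − (0.1009)(0.6733)(-0.7306) = 0.7852
θ = atan2(y, x) = -30.35°; adding 360° gives 330°.

330°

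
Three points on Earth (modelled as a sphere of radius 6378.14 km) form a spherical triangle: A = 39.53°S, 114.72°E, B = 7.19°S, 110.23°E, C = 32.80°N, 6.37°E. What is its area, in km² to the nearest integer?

Side lengths (central angles): a = 1.8417, b = 2.1518, c = 0.5688 rad; semiperimeter s = 2.2812.
By l'Huilier's theorem, tan(E/4) = √[tan(s/2) tan((s−a)/2) tan((s−b)/2) tan((s−c)/2)], giving spherical excess E = 0.7533 rad.
Area = E·R² = 0.7533 × (6378.14)² ≈ 30646704 km².

30646704 km²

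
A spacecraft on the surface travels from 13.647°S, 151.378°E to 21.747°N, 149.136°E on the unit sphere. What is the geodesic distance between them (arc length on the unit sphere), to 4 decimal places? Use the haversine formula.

0.6189

Let φ₁ = -0.2382 rad, φ₂ = 0.3796 rad, and Δλ = -0.0391 rad.
Haversine: a = sin²(Δφ/2) + cos φ₁ cos φ₂ sin²(Δλ/2) = 0.0924 + (0.9718)(0.9288)(0.0004) = 0.09275.
Central angle c = 2·arcsin(√a) = 0.61893 rad.
On the unit sphere the arc length equals the central angle: 0.6189.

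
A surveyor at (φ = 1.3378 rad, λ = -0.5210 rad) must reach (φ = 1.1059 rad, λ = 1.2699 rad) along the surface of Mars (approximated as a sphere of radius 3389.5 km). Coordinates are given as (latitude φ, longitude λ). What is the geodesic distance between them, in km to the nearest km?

1899 km

With latitudes φ₁ = 76.650°, φ₂ = 63.363° and longitude difference Δλ = 102.611°:
Haversine: a = sin²(Δφ/2) + cos φ₁ cos φ₂ sin²(Δλ/2) = 0.0134 + (0.2309)(0.4483)(0.6092) = 0.07644.
Central angle c = 2·arcsin(√a) = 0.56027 rad.
Distance = R·c = 3389.5 × 0.5603 ≈ 1899 km.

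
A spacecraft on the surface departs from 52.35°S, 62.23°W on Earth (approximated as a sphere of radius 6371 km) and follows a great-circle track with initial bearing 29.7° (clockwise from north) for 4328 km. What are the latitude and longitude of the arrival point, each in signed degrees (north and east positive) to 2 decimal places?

-16.42°, -43.29°

Angular distance δ = d/R = 4328/6371 = 0.67933 rad; initial bearing θ = 0.5184 rad.
sin φ₂ = sin φ₁ cos δ + cos φ₁ sin δ cos θ = (-0.7918)(0.7780) + (0.6108)(0.6283)(0.8686) = -0.2826, so φ₂ = -16.42°.
Δλ = atan2(sin θ sin δ cos φ₁, cos δ − sin φ₁ sin φ₂) = atan2(0.1901, 0.5542) = 18.936°.
λ₂ = -62.230° + 18.936° = -43.29°.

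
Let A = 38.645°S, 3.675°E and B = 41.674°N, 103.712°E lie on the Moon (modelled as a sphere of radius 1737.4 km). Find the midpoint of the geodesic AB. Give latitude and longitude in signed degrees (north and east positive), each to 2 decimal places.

2.36°, 52.17°

Central angle δ = 2.1140 rad. Interpolating on the sphere with fraction f = 0.5:
P = [sin((1−f)δ)·A + sin(fδ)·B] / sin δ = 1.0173·A + 1.0173·B in Cartesian coordinates,
giving P = (0.6128, 0.7892, 0.0411), i.e. latitude 2.36°, longitude 52.17°.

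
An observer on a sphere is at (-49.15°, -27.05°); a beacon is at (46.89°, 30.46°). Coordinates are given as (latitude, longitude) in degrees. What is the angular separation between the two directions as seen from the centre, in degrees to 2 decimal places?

In radians: φ₁ = -0.8578, φ₂ = 0.8184, Δλ = 57.510° = 1.0037 rad.
Haversine: a = sin²(Δφ/2) + cos φ₁ cos φ₂ sin²(Δλ/2) = 0.5526 + (0.6541)(0.6834)(0.2314) = 0.65606.
Central angle c = 2·arcsin(√a) = 1.88822 rad.
So the angular separation is 108.19°.

108.19°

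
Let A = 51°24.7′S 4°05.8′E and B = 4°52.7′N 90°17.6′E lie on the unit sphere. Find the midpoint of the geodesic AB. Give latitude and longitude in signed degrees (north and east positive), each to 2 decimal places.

-29.93°, 59.34°

The central angle between A and B is δ = 1.5960 rad.
With f = 0.5, the slerp weights are sin((1−f)δ)/sin δ = 0.7162 and sin(fδ)/sin δ = 0.7162.
Weighted sum of the unit vectors: (0.7162)·(0.6221,0.0446,-0.7816) + (0.7162)·(-0.0051,0.9964,0.0850) = (0.4419, 0.7455, -0.4989).
Converting back: φ = atan2(z, √(x²+y²)) = -29.93°, λ = atan2(y, x) = 59.34°.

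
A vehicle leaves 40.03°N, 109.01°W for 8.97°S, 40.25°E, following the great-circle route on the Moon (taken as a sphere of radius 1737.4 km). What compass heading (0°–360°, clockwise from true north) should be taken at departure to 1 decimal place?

Δλ = 149.260° = 2.6051 rad.
y = sin Δλ · cos φ₂ = (0.5111)(0.9878) = 0.5049
x = cos φ₁ sin φ₂ − sin φ₁ cos φ₂ cos Δλ = (0.7657)(-0.1559) − (0.6432)(0.9878)(-0.8595) = 0.4267
θ = atan2(y, x) = 49.80°, so the bearing is 49.8°.

49.8°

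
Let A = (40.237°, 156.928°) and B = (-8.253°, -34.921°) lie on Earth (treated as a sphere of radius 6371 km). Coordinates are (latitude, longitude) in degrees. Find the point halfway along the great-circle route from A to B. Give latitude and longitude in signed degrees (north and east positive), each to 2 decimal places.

60.11°, -67.80°

The central angle between A and B is δ = 2.5537 rad.
With f = 0.5, the slerp weights are sin((1−f)δ)/sin δ = 1.7257 and sin(fδ)/sin δ = 1.7257.
Weighted sum of the unit vectors: (1.7257)·(-0.7023,0.2992,0.6460) + (1.7257)·(0.8115,-0.5665,-0.1435) = (0.1883, -0.4614, 0.8670).
Converting back: φ = atan2(z, √(x²+y²)) = 60.11°, λ = atan2(y, x) = -67.80°.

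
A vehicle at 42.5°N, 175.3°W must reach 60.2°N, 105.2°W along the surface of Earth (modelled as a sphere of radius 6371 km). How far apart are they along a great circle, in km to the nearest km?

4969 km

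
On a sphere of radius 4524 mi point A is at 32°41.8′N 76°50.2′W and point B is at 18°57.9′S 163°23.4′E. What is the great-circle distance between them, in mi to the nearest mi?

9854 mi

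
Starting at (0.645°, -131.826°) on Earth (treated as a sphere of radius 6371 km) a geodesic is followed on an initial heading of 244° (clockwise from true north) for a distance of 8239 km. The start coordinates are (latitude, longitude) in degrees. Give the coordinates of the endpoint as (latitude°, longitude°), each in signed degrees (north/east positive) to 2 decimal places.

-24.74°, 156.05°

Angular distance δ = d/R = 8239/6371 = 1.29320 rad; initial bearing θ = 4.2586 rad.
sin φ₂ = sin φ₁ cos δ + cos φ₁ sin δ cos θ = (0.0113)(0.2740) + (0.9999)(0.9617)(-0.4384) = -0.4185, so φ₂ = -24.74°.
Δλ = atan2(sin θ sin δ cos φ₁, cos δ − sin φ₁ sin φ₂) = atan2(-0.8643, 0.2788) = -72.125°.
λ₂ = -131.826° − 72.125° = -203.95° → 156.05° after wrapping to (−180°, 180°].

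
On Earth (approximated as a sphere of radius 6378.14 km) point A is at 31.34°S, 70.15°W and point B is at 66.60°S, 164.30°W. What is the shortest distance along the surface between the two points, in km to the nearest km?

7022 km

With latitudes φ₁ = -31.340°, φ₂ = -66.600° and longitude difference Δλ = -94.150°:
cos c = sin φ₁ sin φ₂ + cos φ₁ cos φ₂ cos Δλ = (-0.5201)(-0.9178) + (0.8541)(0.3971)(-0.0724) = 0.45279,
so c = arccos(0.45279) = 1.10090 rad.
Distance = R·c = 6378.14 × 1.1009 ≈ 7022 km.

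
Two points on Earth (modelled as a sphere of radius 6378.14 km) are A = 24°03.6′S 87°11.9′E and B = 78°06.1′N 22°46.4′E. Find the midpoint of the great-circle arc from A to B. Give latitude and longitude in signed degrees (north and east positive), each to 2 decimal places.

The central angle between A and B is δ = 1.8941 rad.
With f = 0.5, the slerp weights are sin((1−f)δ)/sin δ = 0.8560 and sin(fδ)/sin δ = 0.8560.
Weighted sum of the unit vectors: (0.8560)·(0.0446,0.9120,-0.4077) + (0.8560)·(0.1901,0.0798,0.9785) = (0.2009, 0.8490, 0.4886).
Converting back: φ = atan2(z, √(x²+y²)) = 29.25°, λ = atan2(y, x) = 76.68°.

29.25°, 76.68°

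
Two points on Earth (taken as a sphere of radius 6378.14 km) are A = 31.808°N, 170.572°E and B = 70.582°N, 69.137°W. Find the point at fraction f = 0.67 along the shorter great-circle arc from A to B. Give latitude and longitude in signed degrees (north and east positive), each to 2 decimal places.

Central angle δ = 1.2083 rad. Interpolating on the sphere with fraction f = 0.67:
P = [sin((1−f)δ)·A + sin(fδ)·B] / sin δ = 0.4152·A + 0.7743·B in Cartesian coordinates,
giving P = (-0.2564, -0.1827, 0.9491), i.e. latitude 71.65°, longitude -144.53°.

71.65°, -144.53°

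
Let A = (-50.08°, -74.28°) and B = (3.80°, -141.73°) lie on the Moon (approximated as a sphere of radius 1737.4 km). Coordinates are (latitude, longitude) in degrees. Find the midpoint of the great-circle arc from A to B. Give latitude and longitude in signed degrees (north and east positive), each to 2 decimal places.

-26.95°, -116.25°

The central angle between A and B is δ = 1.3748 rad.
With f = 0.5, the slerp weights are sin((1−f)δ)/sin δ = 0.6469 and sin(fδ)/sin δ = 0.6469.
Weighted sum of the unit vectors: (0.6469)·(0.1739,-0.6177,-0.7669) + (0.6469)·(-0.7834,-0.6180,0.0663) = (-0.3943, -0.7994, -0.4533).
Converting back: φ = atan2(z, √(x²+y²)) = -26.95°, λ = atan2(y, x) = -116.25°.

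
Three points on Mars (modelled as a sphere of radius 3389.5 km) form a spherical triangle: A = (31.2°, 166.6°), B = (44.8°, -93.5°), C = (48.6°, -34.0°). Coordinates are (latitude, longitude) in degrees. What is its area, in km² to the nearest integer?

Side lengths (central angles): a = 0.6971, b = 1.7122, c = 1.3071 rad; semiperimeter s = 1.8582.
By l'Huilier's theorem, tan(E/4) = √[tan(s/2) tan((s−a)/2) tan((s−b)/2) tan((s−c)/2)], giving spherical excess E = 0.5357 rad.
Area = E·R² = 0.5357 × (3389.5)² ≈ 6154177 km².

6154177 km²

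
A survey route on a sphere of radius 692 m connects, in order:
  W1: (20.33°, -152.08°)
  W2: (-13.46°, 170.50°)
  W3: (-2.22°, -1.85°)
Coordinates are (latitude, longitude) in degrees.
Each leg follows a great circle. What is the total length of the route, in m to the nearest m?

2567 m

Leg W1→W2: central angle 0.8719 rad, distance 603.3 m.
Leg W2→W3: central angle 2.8376 rad, distance 1963.6 m.
Total: 603.3 + 1963.6 ≈ 2567 m.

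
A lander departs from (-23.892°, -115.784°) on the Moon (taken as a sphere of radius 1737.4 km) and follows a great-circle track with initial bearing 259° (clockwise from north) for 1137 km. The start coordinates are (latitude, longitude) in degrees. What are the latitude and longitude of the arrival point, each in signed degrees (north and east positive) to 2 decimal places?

-25.31°, -157.16°

Angular distance δ = d/R = 1137/1737.4 = 0.65443 rad; initial bearing θ = 4.5204 rad.
sin φ₂ = sin φ₁ cos δ + cos φ₁ sin δ cos θ = (-0.4050)(0.7934) + (0.9143)(0.6087)(-0.1908) = -0.4275, so φ₂ = -25.31°.
Δλ = atan2(sin θ sin δ cos φ₁, cos δ − sin φ₁ sin φ₂) = atan2(-0.5463, 0.6202) = -41.374°.
λ₂ = -115.784° − 41.374° = -157.16°.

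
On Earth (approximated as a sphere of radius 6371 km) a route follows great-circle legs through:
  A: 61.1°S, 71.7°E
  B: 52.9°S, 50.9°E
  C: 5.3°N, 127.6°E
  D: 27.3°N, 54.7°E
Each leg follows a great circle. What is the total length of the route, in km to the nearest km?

19190 km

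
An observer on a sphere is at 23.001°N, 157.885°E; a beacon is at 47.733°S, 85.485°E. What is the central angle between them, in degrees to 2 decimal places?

95.85°

With latitudes φ₁ = 23.001°, φ₂ = -47.733° and longitude difference Δλ = -72.400°:
cos c = sin φ₁ sin φ₂ + cos φ₁ cos φ₂ cos Δλ = (0.3907)(-0.7400) + (0.9205)(0.6726)(0.3024) = -0.10196,
so c = arccos(-0.10196) = 1.67293 rad.
So the angular separation is 95.85°.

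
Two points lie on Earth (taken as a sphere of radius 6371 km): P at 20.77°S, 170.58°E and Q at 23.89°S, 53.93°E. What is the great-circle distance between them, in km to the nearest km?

11551 km

In radians: φ₁ = -0.3625, φ₂ = -0.4170, Δλ = -116.650° = -2.0359 rad.
cos c = sin φ₁ sin φ₂ + cos φ₁ cos φ₂ cos Δλ = (-0.3546)(-0.4050) + (0.9350)(0.9143)(-0.4485) = -0.23984,
so c = arccos(-0.23984) = 1.81300 rad.
Distance = R·c = 6371 × 1.8130 ≈ 11551 km.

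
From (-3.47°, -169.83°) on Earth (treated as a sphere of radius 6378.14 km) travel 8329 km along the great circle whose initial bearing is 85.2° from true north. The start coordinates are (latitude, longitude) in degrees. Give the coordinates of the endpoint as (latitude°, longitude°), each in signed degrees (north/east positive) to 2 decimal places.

Angular distance δ = d/R = 8329/6378.14 = 1.30587 rad; initial bearing θ = 1.4870 rad.
sin φ₂ = sin φ₁ cos δ + cos φ₁ sin δ cos θ = (-0.0605)(0.2618) + (0.9982)(0.9651)(0.0837) = 0.0648, so φ₂ = 3.71°.
Δλ = atan2(sin θ sin δ cos φ₁, cos δ − sin φ₁ sin φ₂) = atan2(0.9600, 0.2658) = 74.526°.
λ₂ = -169.830° + 74.526° = -95.30°.

3.71°, -95.30°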